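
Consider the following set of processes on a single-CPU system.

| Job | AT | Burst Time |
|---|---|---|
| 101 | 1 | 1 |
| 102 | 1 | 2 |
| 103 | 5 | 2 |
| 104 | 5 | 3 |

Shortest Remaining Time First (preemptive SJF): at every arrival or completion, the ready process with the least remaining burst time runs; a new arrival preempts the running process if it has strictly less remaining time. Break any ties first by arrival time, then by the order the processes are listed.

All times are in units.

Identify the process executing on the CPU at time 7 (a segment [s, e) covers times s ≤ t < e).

Gantt: | idle 0-1 | 101 1-2 | 102 2-4 | idle 4-5 | 103 5-7 | 104 7-10 |
Completion: 101=2  102=4  103=7  104=10
Turnaround (C−A): 101=1  102=3  103=2  104=5

104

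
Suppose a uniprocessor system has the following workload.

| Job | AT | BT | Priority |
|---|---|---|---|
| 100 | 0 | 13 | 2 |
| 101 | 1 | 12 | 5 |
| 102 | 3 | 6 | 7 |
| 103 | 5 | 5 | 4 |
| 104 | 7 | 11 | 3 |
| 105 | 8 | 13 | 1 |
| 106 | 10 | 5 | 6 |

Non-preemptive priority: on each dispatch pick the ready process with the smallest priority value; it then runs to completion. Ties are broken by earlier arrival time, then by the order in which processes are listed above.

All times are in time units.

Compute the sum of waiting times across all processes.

Gantt: | 100 0-13 | 105 13-26 | 104 26-37 | 103 37-42 | 101 42-54 | 106 54-59 | 102 59-65 |
Completion: 100=13  101=54  102=65  103=42  104=37  105=26  106=59
Waiting = turnaround − burst: 100=0, 101=41, 102=56, 103=32, 104=19, 105=5, 106=44
Total waiting = 0 + 41 + 56 + 32 + 19 + 5 + 44 = 197

197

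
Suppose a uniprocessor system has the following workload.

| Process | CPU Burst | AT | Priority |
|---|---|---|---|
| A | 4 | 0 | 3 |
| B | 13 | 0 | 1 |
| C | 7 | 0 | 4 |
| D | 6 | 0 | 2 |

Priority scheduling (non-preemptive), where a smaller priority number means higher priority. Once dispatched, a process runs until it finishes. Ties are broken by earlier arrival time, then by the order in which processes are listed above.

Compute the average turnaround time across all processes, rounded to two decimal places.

Schedule: | B 0-13 | D 13-19 | A 19-23 | C 23-30 |
Completion: A=23  B=13  C=30  D=19
Turnaround (C−A): A=23  B=13  C=30  D=19
Turnaround times: A=23, B=13, C=30, D=19
Average turnaround = (23+13+30+19) / 4 = 85/4 = 21.25

21.25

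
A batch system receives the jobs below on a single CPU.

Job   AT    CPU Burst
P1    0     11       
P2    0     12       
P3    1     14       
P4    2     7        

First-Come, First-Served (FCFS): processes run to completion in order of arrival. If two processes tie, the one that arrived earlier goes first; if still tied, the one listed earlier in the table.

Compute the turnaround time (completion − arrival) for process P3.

36

Timeline: | P1 0-11 | P2 11-23 | P3 23-37 | P4 37-44 |
Completion: P1=11  P2=23  P3=37  P4=44
Turnaround(P3) = completion − arrival = 37 − 1 = 36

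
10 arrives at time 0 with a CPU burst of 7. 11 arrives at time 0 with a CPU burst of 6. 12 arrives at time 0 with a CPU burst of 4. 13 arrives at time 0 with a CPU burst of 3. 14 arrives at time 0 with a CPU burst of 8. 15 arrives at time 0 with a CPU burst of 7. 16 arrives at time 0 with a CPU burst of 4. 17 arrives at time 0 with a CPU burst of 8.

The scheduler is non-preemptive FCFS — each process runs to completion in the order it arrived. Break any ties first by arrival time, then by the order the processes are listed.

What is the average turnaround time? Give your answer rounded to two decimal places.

Schedule: | 10 0-7 | 11 7-13 | 12 13-17 | 13 17-20 | 14 20-28 | 15 28-35 | 16 35-39 | 17 39-47 |
Completion: 10=7  11=13  12=17  13=20  14=28  15=35  16=39  17=47
Turnaround (C−A): 10=7  11=13  12=17  13=20  14=28  15=35  16=39  17=47
Turnaround times: 10=7, 11=13, 12=17, 13=20, 14=28, 15=35, 16=39, 17=47
Average turnaround = (7+13+17+20+28+35+39+47) / 8 = 206/8 = 25.75

25.75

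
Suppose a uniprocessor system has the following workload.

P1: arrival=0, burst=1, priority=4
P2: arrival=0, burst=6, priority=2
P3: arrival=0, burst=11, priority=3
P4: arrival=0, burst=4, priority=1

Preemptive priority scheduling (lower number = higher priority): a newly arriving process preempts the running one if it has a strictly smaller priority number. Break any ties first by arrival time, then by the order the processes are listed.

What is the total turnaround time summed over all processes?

Schedule: | P4 0-4 | P2 4-10 | P3 10-21 | P1 21-22 |
Completion: P1=22  P2=10  P3=21  P4=4
Turnaround (C−A): P1=22  P2=10  P3=21  P4=4
Turnaround = completion − arrival: P1=22, P2=10, P3=21, P4=4
Total turnaround = 22 + 10 + 21 + 4 = 57

57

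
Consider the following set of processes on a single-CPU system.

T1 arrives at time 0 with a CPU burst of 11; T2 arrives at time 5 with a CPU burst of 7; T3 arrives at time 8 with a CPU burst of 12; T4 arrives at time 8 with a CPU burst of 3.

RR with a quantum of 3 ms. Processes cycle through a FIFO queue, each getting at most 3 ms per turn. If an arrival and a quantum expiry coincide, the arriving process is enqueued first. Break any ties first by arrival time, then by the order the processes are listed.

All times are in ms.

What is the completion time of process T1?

Schedule: | T1 0-6 | T2 6-9 | T1 9-12 | T3 12-15 | T4 15-18 | T2 18-21 | T1 21-23 | T3 23-26 | T2 26-27 | T3 27-33 |
Completion: T1=23  T2=27  T3=33  T4=18

23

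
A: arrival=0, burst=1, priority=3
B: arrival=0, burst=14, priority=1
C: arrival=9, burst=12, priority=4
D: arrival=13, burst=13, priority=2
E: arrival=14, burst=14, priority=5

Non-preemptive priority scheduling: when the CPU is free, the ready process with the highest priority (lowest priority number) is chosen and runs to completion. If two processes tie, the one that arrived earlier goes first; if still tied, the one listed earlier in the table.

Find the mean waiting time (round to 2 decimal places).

14.60

Timeline: | B 0-14 | D 14-27 | A 27-28 | C 28-40 | E 40-54 |
Completion: A=28  B=14  C=40  D=27  E=54
Turnaround (C−A): A=28  B=14  C=31  D=14  E=40
Waiting times: A=27, B=0, C=19, D=1, E=26
Average waiting = (27+0+19+1+26) / 5 = 73/5 = 14.60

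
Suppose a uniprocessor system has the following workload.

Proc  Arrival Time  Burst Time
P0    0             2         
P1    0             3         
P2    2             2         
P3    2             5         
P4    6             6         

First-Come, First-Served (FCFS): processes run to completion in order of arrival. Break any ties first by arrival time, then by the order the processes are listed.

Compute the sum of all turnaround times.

34

Schedule: | P0 0-2 | P1 2-5 | P2 5-7 | P3 7-12 | P4 12-18 |
Completion: P0=2  P1=5  P2=7  P3=12  P4=18
Turnaround (C−A): P0=2  P1=5  P2=5  P3=10  P4=12
Turnaround = completion − arrival: P0=2, P1=5, P2=5, P3=10, P4=12
Total turnaround = 2 + 5 + 5 + 10 + 12 = 34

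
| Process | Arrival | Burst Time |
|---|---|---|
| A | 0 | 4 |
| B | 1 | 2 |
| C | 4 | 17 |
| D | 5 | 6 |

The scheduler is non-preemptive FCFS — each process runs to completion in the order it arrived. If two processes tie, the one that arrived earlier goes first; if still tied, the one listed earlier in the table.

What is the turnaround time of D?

Timeline: | A 0-4 | B 4-6 | C 6-23 | D 23-29 |
Completion: A=4  B=6  C=23  D=29
Turnaround(D) = completion − arrival = 29 − 5 = 24

24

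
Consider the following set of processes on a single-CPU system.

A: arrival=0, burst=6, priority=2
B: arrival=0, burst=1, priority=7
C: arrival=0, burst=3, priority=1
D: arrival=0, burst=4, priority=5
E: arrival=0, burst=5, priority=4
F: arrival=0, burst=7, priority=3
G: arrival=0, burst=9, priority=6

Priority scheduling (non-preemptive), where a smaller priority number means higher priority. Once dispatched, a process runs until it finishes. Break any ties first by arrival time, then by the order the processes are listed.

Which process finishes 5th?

D

Gantt: | C 0-3 | A 3-9 | F 9-16 | E 16-21 | D 21-25 | G 25-34 | B 34-35 |
Completion: A=9  B=35  C=3  D=25  E=21  F=16  G=34
Finish order: C → A → F → E → D → G → B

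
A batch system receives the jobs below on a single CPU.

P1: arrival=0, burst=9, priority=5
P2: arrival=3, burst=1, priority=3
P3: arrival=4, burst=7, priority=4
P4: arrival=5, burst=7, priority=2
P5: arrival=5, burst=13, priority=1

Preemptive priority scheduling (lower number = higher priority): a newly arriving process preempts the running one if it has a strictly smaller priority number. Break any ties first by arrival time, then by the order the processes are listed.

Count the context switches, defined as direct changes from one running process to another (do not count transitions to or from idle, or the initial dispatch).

6

Gantt: | P1 0-3 | P2 3-4 | P3 4-5 | P5 5-18 | P4 18-25 | P3 25-31 | P1 31-37 |
Completion: P1=37  P2=4  P3=31  P4=25  P5=18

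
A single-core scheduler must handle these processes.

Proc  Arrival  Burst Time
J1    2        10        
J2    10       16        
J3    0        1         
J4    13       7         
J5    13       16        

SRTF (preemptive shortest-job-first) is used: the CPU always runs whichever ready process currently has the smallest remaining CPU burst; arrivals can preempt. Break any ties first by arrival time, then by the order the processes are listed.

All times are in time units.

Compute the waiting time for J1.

0

Schedule: | J3 0-1 | idle 1-2 | J1 2-12 | J2 12-13 | J4 13-20 | J2 20-35 | J5 35-51 |
Completion: J1=12  J2=35  J3=1  J4=20  J5=51
Waiting(J1) = turnaround − burst = 10 − 10 = 0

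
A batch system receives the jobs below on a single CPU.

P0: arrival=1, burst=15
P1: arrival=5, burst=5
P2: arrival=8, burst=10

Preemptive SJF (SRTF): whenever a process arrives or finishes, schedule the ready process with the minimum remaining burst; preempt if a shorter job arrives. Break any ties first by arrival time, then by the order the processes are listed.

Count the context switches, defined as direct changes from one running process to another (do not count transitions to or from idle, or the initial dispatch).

Timeline: | idle 0-1 | P0 1-5 | P1 5-10 | P2 10-20 | P0 20-31 |
Completion: P0=31  P1=10  P2=20

3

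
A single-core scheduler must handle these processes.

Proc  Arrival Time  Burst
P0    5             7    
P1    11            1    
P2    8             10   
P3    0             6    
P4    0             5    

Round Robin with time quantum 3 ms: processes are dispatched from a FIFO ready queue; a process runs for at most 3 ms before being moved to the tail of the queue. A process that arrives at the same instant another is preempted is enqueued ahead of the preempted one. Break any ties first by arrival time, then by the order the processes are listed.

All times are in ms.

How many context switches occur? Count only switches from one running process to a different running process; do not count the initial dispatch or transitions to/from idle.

Timeline: | P3 0-3 | P4 3-6 | P3 6-9 | P0 9-12 | P4 12-14 | P2 14-17 | P1 17-18 | P0 18-21 | P2 21-24 | P0 24-25 | P2 25-29 |
Completion: P0=25  P1=18  P2=29  P3=9  P4=14

10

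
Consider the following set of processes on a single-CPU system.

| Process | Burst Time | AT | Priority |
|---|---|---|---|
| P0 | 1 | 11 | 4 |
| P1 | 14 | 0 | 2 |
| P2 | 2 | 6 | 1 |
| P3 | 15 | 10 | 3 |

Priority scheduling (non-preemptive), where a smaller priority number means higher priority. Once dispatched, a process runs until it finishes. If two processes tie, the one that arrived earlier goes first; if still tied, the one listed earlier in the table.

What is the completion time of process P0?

Gantt: | P1 0-14 | P2 14-16 | P3 16-31 | P0 31-32 |
Completion: P0=32  P1=14  P2=16  P3=31
Turnaround (C−A): P0=21  P1=14  P2=10  P3=21

32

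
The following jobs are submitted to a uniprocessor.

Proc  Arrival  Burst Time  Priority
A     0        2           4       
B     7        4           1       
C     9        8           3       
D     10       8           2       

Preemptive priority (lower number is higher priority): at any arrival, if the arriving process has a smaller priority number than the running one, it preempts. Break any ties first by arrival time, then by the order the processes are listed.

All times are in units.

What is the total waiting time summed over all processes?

11

Schedule: | A 0-2 | idle 2-7 | B 7-11 | D 11-19 | C 19-27 |
Completion: A=2  B=11  C=27  D=19
Waiting = turnaround − burst: A=0, B=0, C=10, D=1
Total waiting = 0 + 0 + 10 + 1 = 11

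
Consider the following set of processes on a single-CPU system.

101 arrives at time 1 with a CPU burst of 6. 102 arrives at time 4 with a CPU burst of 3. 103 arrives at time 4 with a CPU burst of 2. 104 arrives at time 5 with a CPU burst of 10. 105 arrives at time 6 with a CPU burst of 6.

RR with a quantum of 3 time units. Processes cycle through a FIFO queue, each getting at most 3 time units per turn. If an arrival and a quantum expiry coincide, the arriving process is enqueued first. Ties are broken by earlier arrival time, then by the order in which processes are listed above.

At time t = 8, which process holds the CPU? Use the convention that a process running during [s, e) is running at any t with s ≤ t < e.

103

Timeline: | idle 0-1 | 101 1-4 | 102 4-7 | 103 7-9 | 101 9-12 | 104 12-15 | 105 15-18 | 104 18-21 | 105 21-24 | 104 24-28 |
Completion: 101=12  102=7  103=9  104=28  105=24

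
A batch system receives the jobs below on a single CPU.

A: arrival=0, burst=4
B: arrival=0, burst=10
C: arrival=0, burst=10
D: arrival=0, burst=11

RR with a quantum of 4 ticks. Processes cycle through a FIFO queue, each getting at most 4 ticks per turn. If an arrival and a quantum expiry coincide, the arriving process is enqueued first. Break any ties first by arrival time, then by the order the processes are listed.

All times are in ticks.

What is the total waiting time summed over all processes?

66

Schedule: | A 0-4 | B 4-8 | C 8-12 | D 12-16 | B 16-20 | C 20-24 | D 24-28 | B 28-30 | C 30-32 | D 32-35 |
Completion: A=4  B=30  C=32  D=35
Waiting = turnaround − burst: A=0, B=20, C=22, D=24
Total waiting = 0 + 20 + 22 + 24 = 66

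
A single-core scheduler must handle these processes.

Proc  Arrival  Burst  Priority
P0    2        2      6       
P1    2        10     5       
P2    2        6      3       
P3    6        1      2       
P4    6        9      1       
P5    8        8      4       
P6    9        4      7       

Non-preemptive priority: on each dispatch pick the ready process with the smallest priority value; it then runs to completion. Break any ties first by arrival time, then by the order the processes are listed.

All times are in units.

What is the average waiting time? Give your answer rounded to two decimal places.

15.71

Gantt: | idle 0-2 | P2 2-8 | P4 8-17 | P3 17-18 | P5 18-26 | P1 26-36 | P0 36-38 | P6 38-42 |
Completion: P0=38  P1=36  P2=8  P3=18  P4=17  P5=26  P6=42
Turnaround (C−A): P0=36  P1=34  P2=6  P3=12  P4=11  P5=18  P6=33
Waiting times: P0=34, P1=24, P2=0, P3=11, P4=2, P5=10, P6=29
Average waiting = (34+24+0+11+2+10+29) / 7 = 110/7 = 15.71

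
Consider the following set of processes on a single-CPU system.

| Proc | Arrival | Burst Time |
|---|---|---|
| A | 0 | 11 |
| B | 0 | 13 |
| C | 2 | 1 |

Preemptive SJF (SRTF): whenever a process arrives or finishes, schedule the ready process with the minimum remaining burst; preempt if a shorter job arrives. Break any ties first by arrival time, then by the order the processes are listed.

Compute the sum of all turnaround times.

38

Gantt: | A 0-2 | C 2-3 | A 3-12 | B 12-25 |
Completion: A=12  B=25  C=3
Turnaround (C−A): A=12  B=25  C=1
Turnaround = completion − arrival: A=12, B=25, C=1
Total turnaround = 12 + 25 + 1 = 38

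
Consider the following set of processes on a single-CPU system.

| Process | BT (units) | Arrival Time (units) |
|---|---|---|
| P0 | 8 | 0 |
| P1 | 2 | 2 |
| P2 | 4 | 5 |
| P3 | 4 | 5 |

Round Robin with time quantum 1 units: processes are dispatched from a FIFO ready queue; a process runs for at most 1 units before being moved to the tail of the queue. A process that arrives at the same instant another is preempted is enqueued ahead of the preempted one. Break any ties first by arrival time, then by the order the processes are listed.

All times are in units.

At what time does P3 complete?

17

Gantt: | P0 0-2 | P1 2-3 | P0 3-4 | P1 4-5 | P0 5-6 | P2 6-7 | P3 7-8 | P0 8-9 | P2 9-10 | P3 10-11 | P0 11-12 | P2 12-13 | P3 13-14 | P0 14-15 | P2 15-16 | P3 16-17 | P0 17-18 |
Completion: P0=18  P1=5  P2=16  P3=17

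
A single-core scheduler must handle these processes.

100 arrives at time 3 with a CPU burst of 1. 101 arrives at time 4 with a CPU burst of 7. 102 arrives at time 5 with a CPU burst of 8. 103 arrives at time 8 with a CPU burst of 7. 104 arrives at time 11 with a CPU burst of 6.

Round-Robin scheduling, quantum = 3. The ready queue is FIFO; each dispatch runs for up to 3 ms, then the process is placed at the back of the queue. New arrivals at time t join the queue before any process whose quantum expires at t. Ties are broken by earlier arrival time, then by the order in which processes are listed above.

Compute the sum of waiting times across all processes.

Schedule: | idle 0-3 | 100 3-4 | 101 4-7 | 102 7-10 | 101 10-13 | 103 13-16 | 102 16-19 | 104 19-22 | 101 22-23 | 103 23-26 | 102 26-28 | 104 28-31 | 103 31-32 |
Completion: 100=4  101=23  102=28  103=32  104=31
Waiting = turnaround − burst: 100=0, 101=12, 102=15, 103=17, 104=14
Total waiting = 0 + 12 + 15 + 17 + 14 = 58

58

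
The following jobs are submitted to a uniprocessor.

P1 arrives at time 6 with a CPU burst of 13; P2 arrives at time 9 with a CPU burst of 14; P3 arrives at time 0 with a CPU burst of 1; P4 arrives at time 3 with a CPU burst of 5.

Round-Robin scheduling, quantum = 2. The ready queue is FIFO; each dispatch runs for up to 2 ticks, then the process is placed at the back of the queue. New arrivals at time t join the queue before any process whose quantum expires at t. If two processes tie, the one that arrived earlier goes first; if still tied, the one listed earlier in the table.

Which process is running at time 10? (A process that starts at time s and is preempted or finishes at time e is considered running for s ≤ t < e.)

Schedule: | P3 0-1 | idle 1-3 | P4 3-7 | P1 7-9 | P4 9-10 | P2 10-12 | P1 12-14 | P2 14-16 | P1 16-18 | P2 18-20 | P1 20-22 | P2 22-24 | P1 24-26 | P2 26-28 | P1 28-30 | P2 30-32 | P1 32-33 | P2 33-35 |
Completion: P1=33  P2=35  P3=1  P4=10
Turnaround (C−A): P1=27  P2=26  P3=1  P4=7

P2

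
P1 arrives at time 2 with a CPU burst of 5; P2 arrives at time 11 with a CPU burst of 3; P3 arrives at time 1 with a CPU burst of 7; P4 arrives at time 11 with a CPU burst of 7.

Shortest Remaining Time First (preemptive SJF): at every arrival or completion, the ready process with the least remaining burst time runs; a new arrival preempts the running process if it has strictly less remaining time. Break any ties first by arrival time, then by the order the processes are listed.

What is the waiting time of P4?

Timeline: | idle 0-1 | P3 1-2 | P1 2-7 | P3 7-13 | P2 13-16 | P4 16-23 |
Completion: P1=7  P2=16  P3=13  P4=23
Waiting(P4) = turnaround − burst = 12 − 7 = 5

5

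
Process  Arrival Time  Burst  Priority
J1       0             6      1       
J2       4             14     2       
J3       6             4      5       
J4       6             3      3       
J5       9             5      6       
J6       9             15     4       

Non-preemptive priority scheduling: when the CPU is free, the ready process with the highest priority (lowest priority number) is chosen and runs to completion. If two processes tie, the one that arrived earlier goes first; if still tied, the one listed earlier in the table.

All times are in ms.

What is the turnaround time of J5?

38

Gantt: | J1 0-6 | J2 6-20 | J4 20-23 | J6 23-38 | J3 38-42 | J5 42-47 |
Completion: J1=6  J2=20  J3=42  J4=23  J5=47  J6=38
Turnaround(J5) = completion − arrival = 47 − 9 = 38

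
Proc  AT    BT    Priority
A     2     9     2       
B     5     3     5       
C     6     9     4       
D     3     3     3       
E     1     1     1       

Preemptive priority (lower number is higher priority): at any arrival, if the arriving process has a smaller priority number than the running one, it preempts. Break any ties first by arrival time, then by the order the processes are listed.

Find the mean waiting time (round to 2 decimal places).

Timeline: | idle 0-1 | E 1-2 | A 2-11 | D 11-14 | C 14-23 | B 23-26 |
Completion: A=11  B=26  C=23  D=14  E=2
Waiting times: A=0, B=18, C=8, D=8, E=0
Average waiting = (0+18+8+8+0) / 5 = 34/5 = 6.80

6.80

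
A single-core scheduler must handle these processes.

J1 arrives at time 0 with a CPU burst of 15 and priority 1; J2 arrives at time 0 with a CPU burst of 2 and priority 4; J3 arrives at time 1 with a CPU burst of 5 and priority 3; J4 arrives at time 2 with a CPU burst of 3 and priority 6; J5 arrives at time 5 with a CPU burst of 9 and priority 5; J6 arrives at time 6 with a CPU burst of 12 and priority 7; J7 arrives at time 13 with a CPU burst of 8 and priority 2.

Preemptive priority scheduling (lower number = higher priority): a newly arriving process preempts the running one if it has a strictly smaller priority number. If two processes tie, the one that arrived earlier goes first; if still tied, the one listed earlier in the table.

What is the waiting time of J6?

Timeline: | J1 0-15 | J7 15-23 | J3 23-28 | J2 28-30 | J5 30-39 | J4 39-42 | J6 42-54 |
Completion: J1=15  J2=30  J3=28  J4=42  J5=39  J6=54  J7=23
Waiting(J6) = turnaround − burst = 48 − 12 = 36

36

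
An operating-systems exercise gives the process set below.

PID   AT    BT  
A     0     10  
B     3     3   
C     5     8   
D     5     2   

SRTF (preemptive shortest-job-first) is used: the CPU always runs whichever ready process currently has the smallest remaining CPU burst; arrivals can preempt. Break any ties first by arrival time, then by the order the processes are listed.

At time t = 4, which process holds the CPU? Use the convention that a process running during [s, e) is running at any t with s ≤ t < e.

B

Timeline: | A 0-3 | B 3-6 | D 6-8 | A 8-15 | C 15-23 |
Completion: A=15  B=6  C=23  D=8
Turnaround (C−A): A=15  B=3  C=18  D=3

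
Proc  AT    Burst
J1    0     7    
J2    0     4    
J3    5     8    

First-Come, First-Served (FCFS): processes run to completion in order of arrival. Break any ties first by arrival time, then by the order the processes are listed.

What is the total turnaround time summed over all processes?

Gantt: | J1 0-7 | J2 7-11 | J3 11-19 |
Completion: J1=7  J2=11  J3=19
Turnaround = completion − arrival: J1=7, J2=11, J3=14
Total turnaround = 7 + 11 + 14 = 32

32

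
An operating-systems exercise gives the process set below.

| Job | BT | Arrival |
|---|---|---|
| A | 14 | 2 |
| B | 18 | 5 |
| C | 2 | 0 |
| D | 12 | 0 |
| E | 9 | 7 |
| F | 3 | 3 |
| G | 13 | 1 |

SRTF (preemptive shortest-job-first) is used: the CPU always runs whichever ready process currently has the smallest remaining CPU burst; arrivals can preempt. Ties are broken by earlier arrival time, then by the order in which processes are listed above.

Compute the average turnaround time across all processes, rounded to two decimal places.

27.86

Gantt: | C 0-2 | D 2-3 | F 3-6 | D 6-7 | E 7-16 | D 16-26 | G 26-39 | A 39-53 | B 53-71 |
Completion: A=53  B=71  C=2  D=26  E=16  F=6  G=39
Turnaround (C−A): A=51  B=66  C=2  D=26  E=9  F=3  G=38
Turnaround times: A=51, B=66, C=2, D=26, E=9, F=3, G=38
Average turnaround = (51+66+2+26+9+3+38) / 7 = 195/7 = 27.86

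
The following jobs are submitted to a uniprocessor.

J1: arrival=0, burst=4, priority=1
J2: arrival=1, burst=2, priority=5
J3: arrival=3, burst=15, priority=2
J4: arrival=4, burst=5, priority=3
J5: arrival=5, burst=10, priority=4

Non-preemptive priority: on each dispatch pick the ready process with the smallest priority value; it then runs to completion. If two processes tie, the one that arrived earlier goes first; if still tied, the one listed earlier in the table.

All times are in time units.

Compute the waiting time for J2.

Schedule: | J1 0-4 | J3 4-19 | J4 19-24 | J5 24-34 | J2 34-36 |
Completion: J1=4  J2=36  J3=19  J4=24  J5=34
Waiting(J2) = turnaround − burst = 35 − 2 = 33

33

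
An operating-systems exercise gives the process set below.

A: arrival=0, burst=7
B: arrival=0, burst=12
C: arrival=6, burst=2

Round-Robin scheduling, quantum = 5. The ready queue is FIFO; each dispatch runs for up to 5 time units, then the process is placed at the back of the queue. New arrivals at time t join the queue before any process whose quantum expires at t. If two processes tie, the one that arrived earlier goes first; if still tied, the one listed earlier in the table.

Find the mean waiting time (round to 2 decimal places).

6.67

Gantt: | A 0-5 | B 5-10 | A 10-12 | C 12-14 | B 14-21 |
Completion: A=12  B=21  C=14
Waiting times: A=5, B=9, C=6
Average waiting = (5+9+6) / 3 = 20/3 = 6.67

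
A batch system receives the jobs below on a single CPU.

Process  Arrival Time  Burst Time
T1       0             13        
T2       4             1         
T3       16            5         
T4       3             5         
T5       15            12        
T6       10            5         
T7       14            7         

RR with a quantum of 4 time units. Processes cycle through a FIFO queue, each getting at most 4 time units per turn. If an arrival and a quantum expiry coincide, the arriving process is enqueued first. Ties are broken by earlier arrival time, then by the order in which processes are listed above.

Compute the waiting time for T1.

23

Timeline: | T1 0-4 | T4 4-8 | T2 8-9 | T1 9-13 | T4 13-14 | T6 14-18 | T1 18-22 | T7 22-26 | T5 26-30 | T3 30-34 | T6 34-35 | T1 35-36 | T7 36-39 | T5 39-43 | T3 43-44 | T5 44-48 |
Completion: T1=36  T2=9  T3=44  T4=14  T5=48  T6=35  T7=39
Turnaround (C−A): T1=36  T2=5  T3=28  T4=11  T5=33  T6=25  T7=25
Waiting(T1) = turnaround − burst = 36 − 13 = 23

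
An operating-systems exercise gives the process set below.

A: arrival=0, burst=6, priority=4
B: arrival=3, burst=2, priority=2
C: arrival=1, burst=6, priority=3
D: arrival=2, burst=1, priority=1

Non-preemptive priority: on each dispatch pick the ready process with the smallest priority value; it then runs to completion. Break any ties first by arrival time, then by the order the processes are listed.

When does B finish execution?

Gantt: | A 0-6 | D 6-7 | B 7-9 | C 9-15 |
Completion: A=6  B=9  C=15  D=7
Turnaround (C−A): A=6  B=6  C=14  D=5

9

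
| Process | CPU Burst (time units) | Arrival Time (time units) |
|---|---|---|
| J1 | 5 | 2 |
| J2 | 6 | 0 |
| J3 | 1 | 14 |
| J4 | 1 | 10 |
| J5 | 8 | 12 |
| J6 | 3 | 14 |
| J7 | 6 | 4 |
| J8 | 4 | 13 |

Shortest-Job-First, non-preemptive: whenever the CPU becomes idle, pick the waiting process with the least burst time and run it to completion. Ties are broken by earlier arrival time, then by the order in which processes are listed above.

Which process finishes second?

J1

Gantt: | J2 0-6 | J1 6-11 | J4 11-12 | J7 12-18 | J3 18-19 | J6 19-22 | J8 22-26 | J5 26-34 |
Completion: J1=11  J2=6  J3=19  J4=12  J5=34  J6=22  J7=18  J8=26
Finish order: J2 → J1 → J4 → J7 → J3 → J6 → J8 → J5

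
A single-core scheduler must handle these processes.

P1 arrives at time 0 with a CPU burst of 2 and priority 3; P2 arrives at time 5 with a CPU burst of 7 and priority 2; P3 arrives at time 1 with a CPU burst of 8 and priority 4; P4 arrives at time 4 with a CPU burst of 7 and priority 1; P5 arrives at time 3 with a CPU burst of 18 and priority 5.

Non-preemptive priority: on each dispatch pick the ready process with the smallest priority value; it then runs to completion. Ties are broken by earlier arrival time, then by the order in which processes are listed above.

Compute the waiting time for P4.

6

Gantt: | P1 0-2 | P3 2-10 | P4 10-17 | P2 17-24 | P5 24-42 |
Completion: P1=2  P2=24  P3=10  P4=17  P5=42
Turnaround (C−A): P1=2  P2=19  P3=9  P4=13  P5=39
Waiting(P4) = turnaround − burst = 13 − 7 = 6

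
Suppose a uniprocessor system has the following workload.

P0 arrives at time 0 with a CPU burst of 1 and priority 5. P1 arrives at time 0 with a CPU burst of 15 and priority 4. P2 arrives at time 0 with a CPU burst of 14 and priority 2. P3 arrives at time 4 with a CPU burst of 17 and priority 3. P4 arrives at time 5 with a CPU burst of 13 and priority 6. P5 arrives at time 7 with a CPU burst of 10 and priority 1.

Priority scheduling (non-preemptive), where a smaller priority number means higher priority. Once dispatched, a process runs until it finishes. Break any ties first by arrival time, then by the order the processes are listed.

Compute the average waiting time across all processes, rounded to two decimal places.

Gantt: | P2 0-14 | P5 14-24 | P3 24-41 | P1 41-56 | P0 56-57 | P4 57-70 |
Completion: P0=57  P1=56  P2=14  P3=41  P4=70  P5=24
Waiting times: P0=56, P1=41, P2=0, P3=20, P4=52, P5=7
Average waiting = (56+41+0+20+52+7) / 6 = 176/6 = 29.33

29.33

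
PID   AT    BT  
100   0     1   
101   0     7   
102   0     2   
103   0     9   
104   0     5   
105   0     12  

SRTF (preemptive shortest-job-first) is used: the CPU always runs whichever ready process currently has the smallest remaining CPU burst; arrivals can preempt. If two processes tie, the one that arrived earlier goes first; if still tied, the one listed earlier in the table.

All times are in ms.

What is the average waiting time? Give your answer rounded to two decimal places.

Gantt: | 100 0-1 | 102 1-3 | 104 3-8 | 101 8-15 | 103 15-24 | 105 24-36 |
Completion: 100=1  101=15  102=3  103=24  104=8  105=36
Waiting times: 100=0, 101=8, 102=1, 103=15, 104=3, 105=24
Average waiting = (0+8+1+15+3+24) / 6 = 51/6 = 8.50

8.50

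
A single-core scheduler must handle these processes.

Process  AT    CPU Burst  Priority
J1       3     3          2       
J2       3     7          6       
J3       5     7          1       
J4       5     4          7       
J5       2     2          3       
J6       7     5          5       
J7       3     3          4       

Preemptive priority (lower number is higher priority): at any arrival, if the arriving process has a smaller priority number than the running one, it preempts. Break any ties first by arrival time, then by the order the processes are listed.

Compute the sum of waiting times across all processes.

81

Gantt: | idle 0-2 | J5 2-3 | J1 3-5 | J3 5-12 | J1 12-13 | J5 13-14 | J7 14-17 | J6 17-22 | J2 22-29 | J4 29-33 |
Completion: J1=13  J2=29  J3=12  J4=33  J5=14  J6=22  J7=17
Turnaround (C−A): J1=10  J2=26  J3=7  J4=28  J5=12  J6=15  J7=14
Waiting = turnaround − burst: J1=7, J2=19, J3=0, J4=24, J5=10, J6=10, J7=11
Total waiting = 7 + 19 + 0 + 24 + 10 + 10 + 11 = 81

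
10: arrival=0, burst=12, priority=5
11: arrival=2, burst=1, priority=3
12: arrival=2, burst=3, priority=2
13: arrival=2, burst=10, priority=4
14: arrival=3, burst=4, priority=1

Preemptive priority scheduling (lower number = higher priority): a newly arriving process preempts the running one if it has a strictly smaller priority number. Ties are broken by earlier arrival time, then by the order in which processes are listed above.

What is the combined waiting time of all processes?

Schedule: | 10 0-2 | 12 2-3 | 14 3-7 | 12 7-9 | 11 9-10 | 13 10-20 | 10 20-30 |
Completion: 10=30  11=10  12=9  13=20  14=7
Turnaround (C−A): 10=30  11=8  12=7  13=18  14=4
Waiting = turnaround − burst: 10=18, 11=7, 12=4, 13=8, 14=0
Total waiting = 18 + 7 + 4 + 8 + 0 = 37

37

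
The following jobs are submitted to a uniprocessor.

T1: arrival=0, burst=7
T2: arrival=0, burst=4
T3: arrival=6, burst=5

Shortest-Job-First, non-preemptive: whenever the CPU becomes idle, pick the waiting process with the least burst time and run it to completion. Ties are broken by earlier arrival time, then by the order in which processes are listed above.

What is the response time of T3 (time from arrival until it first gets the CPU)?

Timeline: | T2 0-4 | T1 4-11 | T3 11-16 |
Completion: T1=11  T2=4  T3=16
Response(T3) = first start − arrival = 11 − 6 = 5

5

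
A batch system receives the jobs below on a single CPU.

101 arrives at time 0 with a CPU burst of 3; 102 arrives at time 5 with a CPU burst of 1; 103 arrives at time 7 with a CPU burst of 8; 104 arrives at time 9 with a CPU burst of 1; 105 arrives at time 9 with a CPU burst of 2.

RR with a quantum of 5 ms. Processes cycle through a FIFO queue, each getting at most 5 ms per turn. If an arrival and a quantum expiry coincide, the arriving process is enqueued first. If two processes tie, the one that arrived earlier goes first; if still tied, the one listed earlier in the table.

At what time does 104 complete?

13

Gantt: | 101 0-3 | idle 3-5 | 102 5-6 | idle 6-7 | 103 7-12 | 104 12-13 | 105 13-15 | 103 15-18 |
Completion: 101=3  102=6  103=18  104=13  105=15
Turnaround (C−A): 101=3  102=1  103=11  104=4  105=6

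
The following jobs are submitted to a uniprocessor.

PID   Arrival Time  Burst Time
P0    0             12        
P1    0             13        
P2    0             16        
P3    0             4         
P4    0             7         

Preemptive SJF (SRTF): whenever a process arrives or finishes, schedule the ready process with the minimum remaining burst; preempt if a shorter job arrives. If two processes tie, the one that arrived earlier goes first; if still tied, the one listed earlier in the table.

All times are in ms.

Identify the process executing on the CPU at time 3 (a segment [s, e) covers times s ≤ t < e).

P3

Gantt: | P3 0-4 | P4 4-11 | P0 11-23 | P1 23-36 | P2 36-52 |
Completion: P0=23  P1=36  P2=52  P3=4  P4=11
Turnaround (C−A): P0=23  P1=36  P2=52  P3=4  P4=11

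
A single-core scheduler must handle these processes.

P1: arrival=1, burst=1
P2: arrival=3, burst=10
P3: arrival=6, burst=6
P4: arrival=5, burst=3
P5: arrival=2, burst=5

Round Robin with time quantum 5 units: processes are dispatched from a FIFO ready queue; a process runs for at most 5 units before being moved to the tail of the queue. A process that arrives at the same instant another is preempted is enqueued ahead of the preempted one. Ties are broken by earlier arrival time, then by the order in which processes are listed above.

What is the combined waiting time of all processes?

33

Gantt: | idle 0-1 | P1 1-2 | P5 2-7 | P2 7-12 | P4 12-15 | P3 15-20 | P2 20-25 | P3 25-26 |
Completion: P1=2  P2=25  P3=26  P4=15  P5=7
Turnaround (C−A): P1=1  P2=22  P3=20  P4=10  P5=5
Waiting = turnaround − burst: P1=0, P2=12, P3=14, P4=7, P5=0
Total waiting = 0 + 12 + 14 + 7 + 0 = 33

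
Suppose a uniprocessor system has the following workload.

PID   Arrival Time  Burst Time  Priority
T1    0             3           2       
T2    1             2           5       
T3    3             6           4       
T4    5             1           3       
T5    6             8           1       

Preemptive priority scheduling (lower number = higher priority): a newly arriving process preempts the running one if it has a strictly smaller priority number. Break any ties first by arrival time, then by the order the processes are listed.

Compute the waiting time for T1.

Gantt: | T1 0-3 | T3 3-5 | T4 5-6 | T5 6-14 | T3 14-18 | T2 18-20 |
Completion: T1=3  T2=20  T3=18  T4=6  T5=14
Turnaround (C−A): T1=3  T2=19  T3=15  T4=1  T5=8
Waiting(T1) = turnaround − burst = 3 − 3 = 0

0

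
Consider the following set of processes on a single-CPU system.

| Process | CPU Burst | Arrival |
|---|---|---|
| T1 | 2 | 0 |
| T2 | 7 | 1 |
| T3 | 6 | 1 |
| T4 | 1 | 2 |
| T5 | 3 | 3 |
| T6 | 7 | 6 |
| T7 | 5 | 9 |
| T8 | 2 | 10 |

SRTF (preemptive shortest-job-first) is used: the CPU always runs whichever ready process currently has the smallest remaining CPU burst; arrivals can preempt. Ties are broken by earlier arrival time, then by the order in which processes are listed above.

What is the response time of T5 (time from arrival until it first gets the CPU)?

Gantt: | T1 0-2 | T4 2-3 | T5 3-6 | T3 6-12 | T8 12-14 | T7 14-19 | T2 19-26 | T6 26-33 |
Completion: T1=2  T2=26  T3=12  T4=3  T5=6  T6=33  T7=19  T8=14
Turnaround (C−A): T1=2  T2=25  T3=11  T4=1  T5=3  T6=27  T7=10  T8=4
Response(T5) = first start − arrival = 3 − 3 = 0

0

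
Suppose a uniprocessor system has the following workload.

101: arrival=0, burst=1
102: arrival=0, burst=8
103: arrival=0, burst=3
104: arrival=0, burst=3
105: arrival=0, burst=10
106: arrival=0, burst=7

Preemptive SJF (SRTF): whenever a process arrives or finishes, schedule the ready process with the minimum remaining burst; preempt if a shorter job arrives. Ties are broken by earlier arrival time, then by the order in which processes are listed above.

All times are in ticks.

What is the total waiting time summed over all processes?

48

Gantt: | 101 0-1 | 103 1-4 | 104 4-7 | 106 7-14 | 102 14-22 | 105 22-32 |
Completion: 101=1  102=22  103=4  104=7  105=32  106=14
Turnaround (C−A): 101=1  102=22  103=4  104=7  105=32  106=14
Waiting = turnaround − burst: 101=0, 102=14, 103=1, 104=4, 105=22, 106=7
Total waiting = 0 + 14 + 1 + 4 + 22 + 7 = 48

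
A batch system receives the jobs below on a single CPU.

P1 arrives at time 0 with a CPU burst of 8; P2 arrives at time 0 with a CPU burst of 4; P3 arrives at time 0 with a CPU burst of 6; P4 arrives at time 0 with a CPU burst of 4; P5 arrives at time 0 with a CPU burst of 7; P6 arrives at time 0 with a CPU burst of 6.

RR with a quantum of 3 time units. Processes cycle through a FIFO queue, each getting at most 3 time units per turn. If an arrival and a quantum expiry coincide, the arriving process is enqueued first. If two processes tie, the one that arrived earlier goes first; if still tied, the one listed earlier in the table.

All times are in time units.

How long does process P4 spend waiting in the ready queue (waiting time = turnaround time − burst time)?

Schedule: | P1 0-3 | P2 3-6 | P3 6-9 | P4 9-12 | P5 12-15 | P6 15-18 | P1 18-21 | P2 21-22 | P3 22-25 | P4 25-26 | P5 26-29 | P6 29-32 | P1 32-34 | P5 34-35 |
Completion: P1=34  P2=22  P3=25  P4=26  P5=35  P6=32
Waiting(P4) = turnaround − burst = 26 − 4 = 22

22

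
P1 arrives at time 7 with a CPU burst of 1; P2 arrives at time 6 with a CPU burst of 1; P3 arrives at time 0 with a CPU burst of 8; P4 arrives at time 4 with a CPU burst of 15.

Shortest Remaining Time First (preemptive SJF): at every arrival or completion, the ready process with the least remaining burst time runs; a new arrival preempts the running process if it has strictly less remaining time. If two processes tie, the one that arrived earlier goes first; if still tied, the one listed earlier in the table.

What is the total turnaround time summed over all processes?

Schedule: | P3 0-6 | P2 6-7 | P1 7-8 | P3 8-10 | P4 10-25 |
Completion: P1=8  P2=7  P3=10  P4=25
Turnaround (C−A): P1=1  P2=1  P3=10  P4=21
Turnaround = completion − arrival: P1=1, P2=1, P3=10, P4=21
Total turnaround = 1 + 1 + 10 + 21 = 33

33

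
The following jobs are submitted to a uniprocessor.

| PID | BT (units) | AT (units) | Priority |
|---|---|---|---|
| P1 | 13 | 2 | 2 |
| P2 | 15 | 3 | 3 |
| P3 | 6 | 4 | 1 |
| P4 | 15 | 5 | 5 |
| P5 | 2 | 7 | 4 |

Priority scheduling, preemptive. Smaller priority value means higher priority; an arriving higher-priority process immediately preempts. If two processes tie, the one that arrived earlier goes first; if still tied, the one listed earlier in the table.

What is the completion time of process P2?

Gantt: | idle 0-2 | P1 2-4 | P3 4-10 | P1 10-21 | P2 21-36 | P5 36-38 | P4 38-53 |
Completion: P1=21  P2=36  P3=10  P4=53  P5=38
Turnaround (C−A): P1=19  P2=33  P3=6  P4=48  P5=31

36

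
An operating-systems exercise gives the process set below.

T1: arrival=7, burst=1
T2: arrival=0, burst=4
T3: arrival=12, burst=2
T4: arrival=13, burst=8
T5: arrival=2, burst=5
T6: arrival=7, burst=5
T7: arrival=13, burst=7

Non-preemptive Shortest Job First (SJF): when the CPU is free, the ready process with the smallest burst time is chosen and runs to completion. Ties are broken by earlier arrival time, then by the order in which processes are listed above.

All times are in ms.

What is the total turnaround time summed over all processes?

57

Gantt: | T2 0-4 | T5 4-9 | T1 9-10 | T6 10-15 | T3 15-17 | T7 17-24 | T4 24-32 |
Completion: T1=10  T2=4  T3=17  T4=32  T5=9  T6=15  T7=24
Turnaround = completion − arrival: T1=3, T2=4, T3=5, T4=19, T5=7, T6=8, T7=11
Total turnaround = 3 + 4 + 5 + 19 + 7 + 8 + 11 = 57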